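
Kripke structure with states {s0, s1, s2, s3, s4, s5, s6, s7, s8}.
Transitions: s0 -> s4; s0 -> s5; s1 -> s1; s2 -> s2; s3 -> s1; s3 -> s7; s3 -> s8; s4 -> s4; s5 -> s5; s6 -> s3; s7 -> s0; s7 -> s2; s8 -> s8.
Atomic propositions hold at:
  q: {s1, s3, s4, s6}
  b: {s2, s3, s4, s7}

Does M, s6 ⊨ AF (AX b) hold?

Yes

Sat(AX b) = {s : every successor in {s2, s3, s4, s7}} = {s2, s4, s6}
AF (AX b): least fixpoint, start Z0 = {s2, s4, s6}, add states with every successor in Z. Already a fixed point.
Sat(AF (AX b)) = {s2, s4, s6}
s6 ∈ Sat(AF (AX b)) = {s2, s4, s6}, so the formula holds at s6.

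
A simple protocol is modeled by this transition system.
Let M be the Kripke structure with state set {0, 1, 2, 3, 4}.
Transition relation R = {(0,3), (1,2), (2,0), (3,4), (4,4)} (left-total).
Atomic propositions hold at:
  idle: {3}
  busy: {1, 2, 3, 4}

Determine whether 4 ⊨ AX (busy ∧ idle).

No

Sat(busy ∧ idle) = {3}
Sat(AX (busy ∧ idle)) = {s : every successor in {3}} = {0}
4 ∉ Sat(AX (busy ∧ idle)) = {0}, so the formula does not hold at 4.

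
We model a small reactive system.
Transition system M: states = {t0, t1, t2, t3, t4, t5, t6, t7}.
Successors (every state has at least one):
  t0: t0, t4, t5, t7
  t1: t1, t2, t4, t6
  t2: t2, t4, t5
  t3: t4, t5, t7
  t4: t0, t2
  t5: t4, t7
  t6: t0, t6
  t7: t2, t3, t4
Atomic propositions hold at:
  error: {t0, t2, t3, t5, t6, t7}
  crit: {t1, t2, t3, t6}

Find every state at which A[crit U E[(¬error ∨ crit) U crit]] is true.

{t1, t2, t3, t4, t6}

Sat(¬error) = {t1, t4}
Sat(¬error ∨ crit) = {t1, t2, t3, t4, t6}
E[(¬error ∨ crit) U crit]: least fixpoint, start Z0 = Sat(crit) = {t1, t2, t3, t6}, add states in Sat(¬error ∨ crit) with some successor in Z. Z1 = {t1, t2, t3, t4, t6}; fixed.
Sat(E[(¬error ∨ crit) U crit]) = {t1, t2, t3, t4, t6}
A[crit U E[(¬error ∨ crit) U crit]]: least fixpoint, start Z0 = Sat(E[(¬error ∨ crit) U crit]) = {t1, t2, t3, t4, t6}, add states in Sat(crit) with every successor in Z. Already a fixed point.
Sat(A[crit U E[(¬error ∨ crit) U crit]]) = {t1, t2, t3, t4, t6}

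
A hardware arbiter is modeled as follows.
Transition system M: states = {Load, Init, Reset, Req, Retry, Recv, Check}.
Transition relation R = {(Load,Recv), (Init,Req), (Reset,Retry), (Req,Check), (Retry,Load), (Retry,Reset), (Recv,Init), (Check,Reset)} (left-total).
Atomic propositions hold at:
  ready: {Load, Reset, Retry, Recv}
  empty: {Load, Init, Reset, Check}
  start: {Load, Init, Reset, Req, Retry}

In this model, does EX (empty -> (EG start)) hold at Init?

EG start: greatest fixpoint, start Z0 = {Load, Init, Reset, Req, Retry}, keep only states in Sat with some successor in Z. Z1 = {Init, Reset, Retry}; Z2 = {Reset, Retry}; fixed.
Sat(EG start) = {Reset, Retry}
Sat(empty -> (EG start)) = {Reset, Req, Retry, Recv}
Sat(EX (empty -> (EG start))) = {s : some successor in {Reset, Req, Retry, Recv}} = {Load, Init, Reset, Retry, Check}
Init ∈ Sat(EX (empty -> (EG start))) = {Load, Init, Reset, Retry, Check}, so the formula holds at Init.

Yes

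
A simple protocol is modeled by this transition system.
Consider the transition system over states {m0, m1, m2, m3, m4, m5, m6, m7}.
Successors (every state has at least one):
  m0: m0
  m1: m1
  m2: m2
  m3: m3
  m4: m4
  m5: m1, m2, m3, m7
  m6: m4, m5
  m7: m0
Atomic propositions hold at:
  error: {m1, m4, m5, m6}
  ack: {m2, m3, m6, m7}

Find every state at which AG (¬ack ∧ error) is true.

{m1, m4}

Sat(¬ack) = {m0, m1, m4, m5}
Sat(¬ack ∧ error) = {m1, m4, m5}
AG (¬ack ∧ error): greatest fixpoint, start Z0 = {m1, m4, m5}, keep only states in Sat with every successor in Z. Z1 = {m1, m4}; fixed.
Sat(AG (¬ack ∧ error)) = {m1, m4}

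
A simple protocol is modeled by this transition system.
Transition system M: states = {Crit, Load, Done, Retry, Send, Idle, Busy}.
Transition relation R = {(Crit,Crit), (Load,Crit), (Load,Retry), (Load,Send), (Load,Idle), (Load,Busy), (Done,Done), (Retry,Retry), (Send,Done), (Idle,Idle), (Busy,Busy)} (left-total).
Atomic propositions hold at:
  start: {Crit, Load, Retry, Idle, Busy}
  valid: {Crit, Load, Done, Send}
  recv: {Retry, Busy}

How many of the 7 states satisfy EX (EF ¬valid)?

4

Sat(¬valid) = {Retry, Idle, Busy}
EF ¬valid: least fixpoint, start Z0 = {Retry, Idle, Busy}, add states with some successor in Z. Z1 = {Load, Retry, Idle, Busy}; fixed.
Sat(EF ¬valid) = {Load, Retry, Idle, Busy}
Sat(EX (EF ¬valid)) = {s : some successor in {Load, Retry, Idle, Busy}} = {Load, Retry, Idle, Busy}
|Sat(EX (EF ¬valid))| = |{Load, Retry, Idle, Busy}| = 4.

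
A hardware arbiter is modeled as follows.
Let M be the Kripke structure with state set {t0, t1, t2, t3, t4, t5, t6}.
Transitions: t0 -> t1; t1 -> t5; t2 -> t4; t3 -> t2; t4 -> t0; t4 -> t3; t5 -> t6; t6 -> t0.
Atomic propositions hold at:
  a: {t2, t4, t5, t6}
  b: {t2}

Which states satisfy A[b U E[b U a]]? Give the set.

{t2, t4, t5, t6}

E[b U a]: least fixpoint, start Z0 = Sat(a) = {t2, t4, t5, t6}, add states in Sat(b) with some successor in Z. Already a fixed point.
Sat(E[b U a]) = {t2, t4, t5, t6}
A[b U E[b U a]]: least fixpoint, start Z0 = Sat(E[b U a]) = {t2, t4, t5, t6}, add states in Sat(b) with every successor in Z. Already a fixed point.
Sat(A[b U E[b U a]]) = {t2, t4, t5, t6}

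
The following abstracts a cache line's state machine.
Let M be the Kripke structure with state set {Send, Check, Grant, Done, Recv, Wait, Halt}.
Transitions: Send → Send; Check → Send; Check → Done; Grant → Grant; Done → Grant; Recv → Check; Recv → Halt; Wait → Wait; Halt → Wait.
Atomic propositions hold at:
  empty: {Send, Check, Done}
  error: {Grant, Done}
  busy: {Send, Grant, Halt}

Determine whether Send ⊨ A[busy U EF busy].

EF busy: least fixpoint, start Z0 = {Send, Grant, Halt}, add states with some successor in Z. Z1 = {Send, Check, Grant, Done, Recv, Halt}; fixed.
Sat(EF busy) = {Send, Check, Grant, Done, Recv, Halt}
A[busy U EF busy]: least fixpoint, start Z0 = Sat(EF busy) = {Send, Check, Grant, Done, Recv, Halt}, add states in Sat(busy) with every successor in Z. Already a fixed point.
Sat(A[busy U EF busy]) = {Send, Check, Grant, Done, Recv, Halt}
Send ∈ Sat(A[busy U EF busy]) = {Send, Check, Grant, Done, Recv, Halt}, so the formula holds at Send.

Yes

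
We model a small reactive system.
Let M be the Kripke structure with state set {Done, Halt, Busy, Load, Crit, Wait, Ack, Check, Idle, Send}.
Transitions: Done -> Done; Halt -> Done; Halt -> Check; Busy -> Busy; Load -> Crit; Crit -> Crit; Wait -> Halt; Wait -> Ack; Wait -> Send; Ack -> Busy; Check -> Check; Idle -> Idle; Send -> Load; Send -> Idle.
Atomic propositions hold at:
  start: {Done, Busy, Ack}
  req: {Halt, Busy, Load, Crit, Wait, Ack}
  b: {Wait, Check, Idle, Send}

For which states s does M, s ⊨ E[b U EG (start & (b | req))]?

Sat(b | req) = {Halt, Busy, Load, Crit, Wait, Ack, Check, Idle, Send}
Sat(start & (b | req)) = {Busy, Ack}
EG (start & (b | req)): greatest fixpoint, start Z0 = {Busy, Ack}, keep only states in Sat with some successor in Z. Already a fixed point.
Sat(EG (start & (b | req))) = {Busy, Ack}
E[b U EG (start & (b | req))]: least fixpoint, start Z0 = Sat(EG (start & (b | req))) = {Busy, Ack}, add states in Sat(b) with some successor in Z. Z1 = {Busy, Wait, Ack}; fixed.
Sat(E[b U EG (start & (b | req))]) = {Busy, Wait, Ack}

{Busy, Wait, Ack}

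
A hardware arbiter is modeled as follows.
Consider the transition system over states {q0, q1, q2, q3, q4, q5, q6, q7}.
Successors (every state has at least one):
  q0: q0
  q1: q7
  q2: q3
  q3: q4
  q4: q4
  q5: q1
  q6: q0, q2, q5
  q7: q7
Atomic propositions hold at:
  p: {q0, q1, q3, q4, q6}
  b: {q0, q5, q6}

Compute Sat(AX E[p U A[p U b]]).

A[p U b]: least fixpoint, start Z0 = Sat(b) = {q0, q5, q6}, add states in Sat(p) with every successor in Z. Already a fixed point.
Sat(A[p U b]) = {q0, q5, q6}
E[p U A[p U b]]: least fixpoint, start Z0 = Sat(A[p U b]) = {q0, q5, q6}, add states in Sat(p) with some successor in Z. Already a fixed point.
Sat(E[p U A[p U b]]) = {q0, q5, q6}
Sat(AX E[p U A[p U b]]) = {s : every successor in {q0, q5, q6}} = {q0}

{q0}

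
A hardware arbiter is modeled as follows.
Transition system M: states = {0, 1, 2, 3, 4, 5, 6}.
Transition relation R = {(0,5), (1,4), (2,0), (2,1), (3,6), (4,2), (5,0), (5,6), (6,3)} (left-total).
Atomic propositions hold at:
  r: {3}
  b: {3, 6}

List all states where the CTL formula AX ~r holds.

{0, 1, 2, 3, 4, 5}

Sat(~r) = {0, 1, 2, 4, 5, 6}
Sat(AX ~r) = {s : every successor in {0, 1, 2, 4, 5, 6}} = {0, 1, 2, 3, 4, 5}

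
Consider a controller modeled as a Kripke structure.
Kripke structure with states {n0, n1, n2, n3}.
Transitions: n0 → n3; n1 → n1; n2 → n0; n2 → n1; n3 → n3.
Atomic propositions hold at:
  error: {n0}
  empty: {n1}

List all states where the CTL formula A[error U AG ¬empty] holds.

{n0, n3}

Sat(¬empty) = {n0, n2, n3}
AG ¬empty: greatest fixpoint, start Z0 = {n0, n2, n3}, keep only states in Sat with every successor in Z. Z1 = {n0, n3}; fixed.
Sat(AG ¬empty) = {n0, n3}
A[error U AG ¬empty]: least fixpoint, start Z0 = Sat(AG ¬empty) = {n0, n3}, add states in Sat(error) with every successor in Z. Already a fixed point.
Sat(A[error U AG ¬empty]) = {n0, n3}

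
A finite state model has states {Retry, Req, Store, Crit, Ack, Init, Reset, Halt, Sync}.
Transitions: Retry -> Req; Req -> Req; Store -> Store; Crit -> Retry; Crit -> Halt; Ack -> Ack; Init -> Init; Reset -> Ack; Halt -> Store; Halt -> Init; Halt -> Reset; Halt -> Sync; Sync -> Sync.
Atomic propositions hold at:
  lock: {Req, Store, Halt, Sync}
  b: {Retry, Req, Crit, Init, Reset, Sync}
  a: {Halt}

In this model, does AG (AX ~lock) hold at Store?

No

Sat(~lock) = {Retry, Crit, Ack, Init, Reset}
Sat(AX ~lock) = {s : every successor in {Retry, Crit, Ack, Init, Reset}} = {Ack, Init, Reset}
AG (AX ~lock): greatest fixpoint, start Z0 = {Ack, Init, Reset}, keep only states in Sat with every successor in Z. Already a fixed point.
Sat(AG (AX ~lock)) = {Ack, Init, Reset}
Store ∉ Sat(AG (AX ~lock)) = {Ack, Init, Reset}, so the formula does not hold at Store.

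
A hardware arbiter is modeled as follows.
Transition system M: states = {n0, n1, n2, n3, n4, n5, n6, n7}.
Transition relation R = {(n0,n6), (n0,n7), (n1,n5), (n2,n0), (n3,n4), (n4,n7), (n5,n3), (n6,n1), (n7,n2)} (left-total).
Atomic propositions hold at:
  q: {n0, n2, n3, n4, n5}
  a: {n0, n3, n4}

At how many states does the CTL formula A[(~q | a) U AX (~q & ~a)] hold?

4

Sat(~q) = {n1, n6, n7}
Sat(~q | a) = {n0, n1, n3, n4, n6, n7}
Sat(~a) = {n1, n2, n5, n6, n7}
Sat(~q & ~a) = {n1, n6, n7}
Sat(AX (~q & ~a)) = {s : every successor in {n1, n6, n7}} = {n0, n4, n6}
A[(~q | a) U AX (~q & ~a)]: least fixpoint, start Z0 = Sat(AX (~q & ~a)) = {n0, n4, n6}, add states in Sat(~q | a) with every successor in Z. Z1 = {n0, n3, n4, n6}; fixed.
Sat(A[(~q | a) U AX (~q & ~a)]) = {n0, n3, n4, n6}
|Sat(A[(~q | a) U AX (~q & ~a)])| = |{n0, n3, n4, n6}| = 4.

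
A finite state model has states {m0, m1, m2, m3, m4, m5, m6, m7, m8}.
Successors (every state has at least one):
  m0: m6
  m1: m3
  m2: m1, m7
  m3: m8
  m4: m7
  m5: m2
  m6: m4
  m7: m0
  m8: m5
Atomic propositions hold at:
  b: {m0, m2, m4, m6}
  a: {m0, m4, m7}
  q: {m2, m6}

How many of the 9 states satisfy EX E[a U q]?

E[a U q]: least fixpoint, start Z0 = Sat(q) = {m2, m6}, add states in Sat(a) with some successor in Z. Z1 = {m0, m2, m6}; Z2 = {m0, m2, m6, m7}; Z3 = {m0, m2, m4, m6, m7}; fixed.
Sat(E[a U q]) = {m0, m2, m4, m6, m7}
Sat(EX E[a U q]) = {s : some successor in {m0, m2, m4, m6, m7}} = {m0, m2, m4, m5, m6, m7}
|Sat(EX E[a U q])| = |{m0, m2, m4, m5, m6, m7}| = 6.

6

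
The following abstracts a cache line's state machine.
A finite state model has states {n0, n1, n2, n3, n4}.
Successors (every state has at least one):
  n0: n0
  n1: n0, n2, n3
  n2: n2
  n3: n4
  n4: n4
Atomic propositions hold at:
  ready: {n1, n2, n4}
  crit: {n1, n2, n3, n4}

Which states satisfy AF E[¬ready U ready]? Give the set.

Sat(¬ready) = {n0, n3}
E[¬ready U ready]: least fixpoint, start Z0 = Sat(ready) = {n1, n2, n4}, add states in Sat(¬ready) with some successor in Z. Z1 = {n1, n2, n3, n4}; fixed.
Sat(E[¬ready U ready]) = {n1, n2, n3, n4}
AF E[¬ready U ready]: least fixpoint, start Z0 = {n1, n2, n3, n4}, add states with every successor in Z. Already a fixed point.
Sat(AF E[¬ready U ready]) = {n1, n2, n3, n4}

{n1, n2, n3, n4}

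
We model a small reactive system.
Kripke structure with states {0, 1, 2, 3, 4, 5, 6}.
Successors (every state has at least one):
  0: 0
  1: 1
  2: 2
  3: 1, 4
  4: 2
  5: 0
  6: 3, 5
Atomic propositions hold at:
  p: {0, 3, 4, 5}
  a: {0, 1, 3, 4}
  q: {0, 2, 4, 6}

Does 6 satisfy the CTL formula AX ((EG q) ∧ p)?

No

EG q: greatest fixpoint, start Z0 = {0, 2, 4, 6}, keep only states in Sat with some successor in Z. Z1 = {0, 2, 4}; fixed.
Sat(EG q) = {0, 2, 4}
Sat((EG q) ∧ p) = {0, 4}
Sat(AX ((EG q) ∧ p)) = {s : every successor in {0, 4}} = {0, 5}
6 ∉ Sat(AX ((EG q) ∧ p)) = {0, 5}, so the formula does not hold at 6.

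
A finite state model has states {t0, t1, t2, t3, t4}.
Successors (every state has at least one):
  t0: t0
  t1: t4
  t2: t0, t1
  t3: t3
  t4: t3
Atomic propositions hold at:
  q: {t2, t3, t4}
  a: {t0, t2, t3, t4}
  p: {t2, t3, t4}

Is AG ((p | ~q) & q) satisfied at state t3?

Sat(~q) = {t0, t1}
Sat(p | ~q) = {t0, t1, t2, t3, t4}
Sat((p | ~q) & q) = {t2, t3, t4}
AG ((p | ~q) & q): greatest fixpoint, start Z0 = {t2, t3, t4}, keep only states in Sat with every successor in Z. Z1 = {t3, t4}; fixed.
Sat(AG ((p | ~q) & q)) = {t3, t4}
t3 ∈ Sat(AG ((p | ~q) & q)) = {t3, t4}, so the formula holds at t3.

Yes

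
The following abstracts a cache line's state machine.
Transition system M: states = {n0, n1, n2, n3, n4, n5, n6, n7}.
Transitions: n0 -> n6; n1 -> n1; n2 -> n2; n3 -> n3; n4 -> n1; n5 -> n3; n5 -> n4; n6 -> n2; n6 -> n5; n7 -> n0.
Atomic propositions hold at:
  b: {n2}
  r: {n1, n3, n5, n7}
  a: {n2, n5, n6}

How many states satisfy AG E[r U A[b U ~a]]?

Sat(~a) = {n0, n1, n3, n4, n7}
A[b U ~a]: least fixpoint, start Z0 = Sat(~a) = {n0, n1, n3, n4, n7}, add states in Sat(b) with every successor in Z. Already a fixed point.
Sat(A[b U ~a]) = {n0, n1, n3, n4, n7}
E[r U A[b U ~a]]: least fixpoint, start Z0 = Sat(A[b U ~a]) = {n0, n1, n3, n4, n7}, add states in Sat(r) with some successor in Z. Z1 = {n0, n1, n3, n4, n5, n7}; fixed.
Sat(E[r U A[b U ~a]]) = {n0, n1, n3, n4, n5, n7}
AG E[r U A[b U ~a]]: greatest fixpoint, start Z0 = {n0, n1, n3, n4, n5, n7}, keep only states in Sat with every successor in Z. Z1 = {n1, n3, n4, n5, n7}; Z2 = {n1, n3, n4, n5}; fixed.
Sat(AG E[r U A[b U ~a]]) = {n1, n3, n4, n5}
|Sat(AG E[r U A[b U ~a]])| = |{n1, n3, n4, n5}| = 4.

4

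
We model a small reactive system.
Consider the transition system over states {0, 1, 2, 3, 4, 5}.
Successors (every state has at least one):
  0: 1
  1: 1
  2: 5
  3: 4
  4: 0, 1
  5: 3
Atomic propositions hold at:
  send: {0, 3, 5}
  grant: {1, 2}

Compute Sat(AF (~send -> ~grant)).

{0, 2, 3, 4, 5}

Sat(~send) = {1, 2, 4}
Sat(~grant) = {0, 3, 4, 5}
Sat(~send -> ~grant) = {0, 3, 4, 5}
AF (~send -> ~grant): least fixpoint, start Z0 = {0, 3, 4, 5}, add states with every successor in Z. Z1 = {0, 2, 3, 4, 5}; fixed.
Sat(AF (~send -> ~grant)) = {0, 2, 3, 4, 5}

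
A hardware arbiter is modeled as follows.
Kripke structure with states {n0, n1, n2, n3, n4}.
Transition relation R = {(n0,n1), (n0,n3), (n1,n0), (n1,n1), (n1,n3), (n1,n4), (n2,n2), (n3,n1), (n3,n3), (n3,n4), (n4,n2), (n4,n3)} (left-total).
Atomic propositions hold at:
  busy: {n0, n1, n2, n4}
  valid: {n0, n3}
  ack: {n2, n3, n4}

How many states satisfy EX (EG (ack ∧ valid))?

Sat(ack ∧ valid) = {n3}
EG (ack ∧ valid): greatest fixpoint, start Z0 = {n3}, keep only states in Sat with some successor in Z. Already a fixed point.
Sat(EG (ack ∧ valid)) = {n3}
Sat(EX (EG (ack ∧ valid))) = {s : some successor in {n3}} = {n0, n1, n3, n4}
|Sat(EX (EG (ack ∧ valid)))| = |{n0, n1, n3, n4}| = 4.

4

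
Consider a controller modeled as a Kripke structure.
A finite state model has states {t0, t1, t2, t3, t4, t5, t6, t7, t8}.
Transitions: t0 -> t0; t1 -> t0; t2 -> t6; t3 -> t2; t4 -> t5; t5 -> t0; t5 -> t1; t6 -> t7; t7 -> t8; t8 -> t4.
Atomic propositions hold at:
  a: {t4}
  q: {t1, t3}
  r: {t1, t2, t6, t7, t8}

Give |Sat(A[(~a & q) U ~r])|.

5

Sat(~a) = {t0, t1, t2, t3, t5, t6, t7, t8}
Sat(~a & q) = {t1, t3}
Sat(~r) = {t0, t3, t4, t5}
A[(~a & q) U ~r]: least fixpoint, start Z0 = Sat(~r) = {t0, t3, t4, t5}, add states in Sat(~a & q) with every successor in Z. Z1 = {t0, t1, t3, t4, t5}; fixed.
Sat(A[(~a & q) U ~r]) = {t0, t1, t3, t4, t5}
|Sat(A[(~a & q) U ~r])| = |{t0, t1, t3, t4, t5}| = 5.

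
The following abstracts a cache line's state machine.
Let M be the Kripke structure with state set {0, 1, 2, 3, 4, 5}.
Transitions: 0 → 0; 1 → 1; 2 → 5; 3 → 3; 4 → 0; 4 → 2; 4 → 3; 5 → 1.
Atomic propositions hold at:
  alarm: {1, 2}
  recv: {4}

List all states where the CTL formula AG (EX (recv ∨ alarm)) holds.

{1, 5}

Sat(recv ∨ alarm) = {1, 2, 4}
Sat(EX (recv ∨ alarm)) = {s : some successor in {1, 2, 4}} = {1, 4, 5}
AG (EX (recv ∨ alarm)): greatest fixpoint, start Z0 = {1, 4, 5}, keep only states in Sat with every successor in Z. Z1 = {1, 5}; fixed.
Sat(AG (EX (recv ∨ alarm))) = {1, 5}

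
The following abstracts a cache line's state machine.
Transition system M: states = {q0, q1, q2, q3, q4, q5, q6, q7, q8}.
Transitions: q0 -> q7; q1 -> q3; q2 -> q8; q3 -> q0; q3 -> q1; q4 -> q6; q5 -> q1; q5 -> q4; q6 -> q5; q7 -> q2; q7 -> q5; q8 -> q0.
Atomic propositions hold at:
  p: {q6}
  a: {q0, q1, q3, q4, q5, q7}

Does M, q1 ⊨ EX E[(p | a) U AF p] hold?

Sat(p | a) = {q0, q1, q3, q4, q5, q6, q7}
AF p: least fixpoint, start Z0 = {q6}, add states with every successor in Z. Z1 = {q4, q6}; fixed.
Sat(AF p) = {q4, q6}
E[(p | a) U AF p]: least fixpoint, start Z0 = Sat(AF p) = {q4, q6}, add states in Sat(p | a) with some successor in Z. Z1 = {q4, q5, q6}; Z2 = {q4, q5, q6, q7}; Z3 = {q0, q4, q5, q6, q7}; Z4 = {q0, q3, q4, q5, q6, q7}; Z5 = {q0, q1, q3, q4, q5, q6, q7}; fixed.
Sat(E[(p | a) U AF p]) = {q0, q1, q3, q4, q5, q6, q7}
Sat(EX E[(p | a) U AF p]) = {s : some successor in {q0, q1, q3, q4, q5, q6, q7}} = {q0, q1, q3, q4, q5, q6, q7, q8}
q1 ∈ Sat(EX E[(p | a) U AF p]) = {q0, q1, q3, q4, q5, q6, q7, q8}, so the formula holds at q1.

Yes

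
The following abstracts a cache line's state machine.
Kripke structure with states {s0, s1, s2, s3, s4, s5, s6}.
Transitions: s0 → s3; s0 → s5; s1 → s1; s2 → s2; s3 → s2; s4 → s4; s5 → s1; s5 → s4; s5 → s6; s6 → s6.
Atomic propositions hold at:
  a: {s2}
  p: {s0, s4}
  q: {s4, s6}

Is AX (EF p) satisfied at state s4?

EF p: least fixpoint, start Z0 = {s0, s4}, add states with some successor in Z. Z1 = {s0, s4, s5}; fixed.
Sat(EF p) = {s0, s4, s5}
Sat(AX (EF p)) = {s : every successor in {s0, s4, s5}} = {s4}
s4 ∈ Sat(AX (EF p)) = {s4}, so the formula holds at s4.

Yes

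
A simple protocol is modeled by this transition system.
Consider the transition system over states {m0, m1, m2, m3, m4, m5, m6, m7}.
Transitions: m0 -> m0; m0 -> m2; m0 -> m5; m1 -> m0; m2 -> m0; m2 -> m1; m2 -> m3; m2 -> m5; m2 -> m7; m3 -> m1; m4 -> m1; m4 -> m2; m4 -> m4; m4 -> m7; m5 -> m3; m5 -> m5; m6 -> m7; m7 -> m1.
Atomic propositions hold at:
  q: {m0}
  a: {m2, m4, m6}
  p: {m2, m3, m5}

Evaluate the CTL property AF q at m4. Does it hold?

No

AF q: least fixpoint, start Z0 = {m0}, add states with every successor in Z. Z1 = {m0, m1}; Z2 = {m0, m1, m3, m7}; Z3 = {m0, m1, m3, m6, m7}; fixed.
Sat(AF q) = {m0, m1, m3, m6, m7}
m4 ∉ Sat(AF q) = {m0, m1, m3, m6, m7}, so the formula does not hold at m4.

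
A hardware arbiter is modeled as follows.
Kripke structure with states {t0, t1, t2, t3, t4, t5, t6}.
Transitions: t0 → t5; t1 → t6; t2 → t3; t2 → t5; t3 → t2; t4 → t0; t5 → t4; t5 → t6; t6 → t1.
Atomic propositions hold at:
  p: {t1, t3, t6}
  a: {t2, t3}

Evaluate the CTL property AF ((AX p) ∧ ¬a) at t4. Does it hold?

Sat(AX p) = {s : every successor in {t1, t3, t6}} = {t1, t6}
Sat(¬a) = {t0, t1, t4, t5, t6}
Sat((AX p) ∧ ¬a) = {t1, t6}
AF ((AX p) ∧ ¬a): least fixpoint, start Z0 = {t1, t6}, add states with every successor in Z. Already a fixed point.
Sat(AF ((AX p) ∧ ¬a)) = {t1, t6}
t4 ∉ Sat(AF ((AX p) ∧ ¬a)) = {t1, t6}, so the formula does not hold at t4.

No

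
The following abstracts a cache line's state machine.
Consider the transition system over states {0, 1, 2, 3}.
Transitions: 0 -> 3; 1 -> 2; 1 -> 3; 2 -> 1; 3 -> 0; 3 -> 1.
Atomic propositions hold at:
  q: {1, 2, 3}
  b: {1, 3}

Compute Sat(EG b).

EG b: greatest fixpoint, start Z0 = {1, 3}, keep only states in Sat with some successor in Z. Already a fixed point.
Sat(EG b) = {1, 3}

{1, 3}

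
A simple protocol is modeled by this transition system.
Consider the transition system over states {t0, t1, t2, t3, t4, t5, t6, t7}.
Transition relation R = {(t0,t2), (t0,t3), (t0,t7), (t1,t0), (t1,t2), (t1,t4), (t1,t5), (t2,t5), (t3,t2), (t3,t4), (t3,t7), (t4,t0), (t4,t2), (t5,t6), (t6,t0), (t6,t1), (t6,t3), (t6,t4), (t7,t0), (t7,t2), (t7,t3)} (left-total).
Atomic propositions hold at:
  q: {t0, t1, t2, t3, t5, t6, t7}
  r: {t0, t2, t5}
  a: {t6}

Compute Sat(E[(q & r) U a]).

Sat(q & r) = {t0, t2, t5}
E[(q & r) U a]: least fixpoint, start Z0 = Sat(a) = {t6}, add states in Sat(q & r) with some successor in Z. Z1 = {t5, t6}; Z2 = {t2, t5, t6}; Z3 = {t0, t2, t5, t6}; fixed.
Sat(E[(q & r) U a]) = {t0, t2, t5, t6}

{t0, t2, t5, t6}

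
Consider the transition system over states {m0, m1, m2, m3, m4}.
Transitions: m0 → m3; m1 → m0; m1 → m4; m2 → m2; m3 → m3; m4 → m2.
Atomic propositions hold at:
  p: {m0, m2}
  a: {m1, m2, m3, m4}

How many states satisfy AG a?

AG a: greatest fixpoint, start Z0 = {m1, m2, m3, m4}, keep only states in Sat with every successor in Z. Z1 = {m2, m3, m4}; fixed.
Sat(AG a) = {m2, m3, m4}
|Sat(AG a)| = |{m2, m3, m4}| = 3.

3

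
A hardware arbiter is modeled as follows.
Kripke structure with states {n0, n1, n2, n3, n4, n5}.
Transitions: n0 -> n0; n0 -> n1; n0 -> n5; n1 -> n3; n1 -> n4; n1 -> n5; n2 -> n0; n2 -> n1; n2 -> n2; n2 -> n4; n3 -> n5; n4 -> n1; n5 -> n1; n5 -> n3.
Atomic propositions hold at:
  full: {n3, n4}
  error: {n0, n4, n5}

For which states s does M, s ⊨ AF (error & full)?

Sat(error & full) = {n4}
AF (error & full): least fixpoint, start Z0 = {n4}, add states with every successor in Z. Already a fixed point.
Sat(AF (error & full)) = {n4}

{n4}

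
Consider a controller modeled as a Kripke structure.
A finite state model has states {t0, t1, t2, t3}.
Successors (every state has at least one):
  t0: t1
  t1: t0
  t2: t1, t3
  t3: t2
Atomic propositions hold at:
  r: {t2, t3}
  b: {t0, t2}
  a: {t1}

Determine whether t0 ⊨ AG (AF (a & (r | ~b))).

Yes

Sat(~b) = {t1, t3}
Sat(r | ~b) = {t1, t2, t3}
Sat(a & (r | ~b)) = {t1}
AF (a & (r | ~b)): least fixpoint, start Z0 = {t1}, add states with every successor in Z. Z1 = {t0, t1}; fixed.
Sat(AF (a & (r | ~b))) = {t0, t1}
AG (AF (a & (r | ~b))): greatest fixpoint, start Z0 = {t0, t1}, keep only states in Sat with every successor in Z. Already a fixed point.
Sat(AG (AF (a & (r | ~b)))) = {t0, t1}
t0 ∈ Sat(AG (AF (a & (r | ~b)))) = {t0, t1}, so the formula holds at t0.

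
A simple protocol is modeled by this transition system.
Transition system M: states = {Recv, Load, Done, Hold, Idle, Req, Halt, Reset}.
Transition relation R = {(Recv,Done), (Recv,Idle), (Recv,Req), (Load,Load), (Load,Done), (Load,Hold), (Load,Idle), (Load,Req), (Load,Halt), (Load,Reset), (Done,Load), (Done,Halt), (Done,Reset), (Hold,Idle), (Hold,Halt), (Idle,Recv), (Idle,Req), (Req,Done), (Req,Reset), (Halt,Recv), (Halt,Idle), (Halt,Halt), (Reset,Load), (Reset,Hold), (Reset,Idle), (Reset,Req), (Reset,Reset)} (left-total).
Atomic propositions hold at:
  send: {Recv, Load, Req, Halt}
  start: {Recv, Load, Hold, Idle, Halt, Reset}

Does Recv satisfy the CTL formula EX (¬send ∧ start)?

Sat(¬send) = {Done, Hold, Idle, Reset}
Sat(¬send ∧ start) = {Hold, Idle, Reset}
Sat(EX (¬send ∧ start)) = {s : some successor in {Hold, Idle, Reset}} = {Recv, Load, Done, Hold, Req, Halt, Reset}
Recv ∈ Sat(EX (¬send ∧ start)) = {Recv, Load, Done, Hold, Req, Halt, Reset}, so the formula holds at Recv.

Yes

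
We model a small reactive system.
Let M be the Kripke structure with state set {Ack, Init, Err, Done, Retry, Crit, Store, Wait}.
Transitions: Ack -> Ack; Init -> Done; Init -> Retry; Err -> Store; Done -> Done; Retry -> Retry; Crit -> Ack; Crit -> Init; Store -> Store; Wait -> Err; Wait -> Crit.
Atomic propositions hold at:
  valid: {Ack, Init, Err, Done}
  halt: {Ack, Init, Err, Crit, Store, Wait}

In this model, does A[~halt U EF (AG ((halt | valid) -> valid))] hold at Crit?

Yes

Sat(~halt) = {Done, Retry}
Sat(halt | valid) = {Ack, Init, Err, Done, Crit, Store, Wait}
Sat((halt | valid) -> valid) = {Ack, Init, Err, Done, Retry}
AG ((halt | valid) -> valid): greatest fixpoint, start Z0 = {Ack, Init, Err, Done, Retry}, keep only states in Sat with every successor in Z. Z1 = {Ack, Init, Done, Retry}; fixed.
Sat(AG ((halt | valid) -> valid)) = {Ack, Init, Done, Retry}
EF (AG ((halt | valid) -> valid)): least fixpoint, start Z0 = {Ack, Init, Done, Retry}, add states with some successor in Z. Z1 = {Ack, Init, Done, Retry, Crit}; Z2 = {Ack, Init, Done, Retry, Crit, Wait}; fixed.
Sat(EF (AG ((halt | valid) -> valid))) = {Ack, Init, Done, Retry, Crit, Wait}
A[~halt U EF (AG ((halt | valid) -> valid))]: least fixpoint, start Z0 = Sat(EF (AG ((halt | valid) -> valid))) = {Ack, Init, Done, Retry, Crit, Wait}, add states in Sat(~halt) with every successor in Z. Already a fixed point.
Sat(A[~halt U EF (AG ((halt | valid) -> valid))]) = {Ack, Init, Done, Retry, Crit, Wait}
Crit ∈ Sat(A[~halt U EF (AG ((halt | valid) -> valid))]) = {Ack, Init, Done, Retry, Crit, Wait}, so the formula holds at Crit.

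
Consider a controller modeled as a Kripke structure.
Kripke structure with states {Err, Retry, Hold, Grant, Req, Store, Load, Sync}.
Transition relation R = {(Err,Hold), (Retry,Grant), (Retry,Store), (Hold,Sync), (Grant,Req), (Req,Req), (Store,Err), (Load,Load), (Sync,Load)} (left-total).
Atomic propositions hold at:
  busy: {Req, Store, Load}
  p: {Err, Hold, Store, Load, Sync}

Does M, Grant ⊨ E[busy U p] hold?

No

E[busy U p]: least fixpoint, start Z0 = Sat(p) = {Err, Hold, Store, Load, Sync}, add states in Sat(busy) with some successor in Z. Already a fixed point.
Sat(E[busy U p]) = {Err, Hold, Store, Load, Sync}
Grant ∉ Sat(E[busy U p]) = {Err, Hold, Store, Load, Sync}, so the formula does not hold at Grant.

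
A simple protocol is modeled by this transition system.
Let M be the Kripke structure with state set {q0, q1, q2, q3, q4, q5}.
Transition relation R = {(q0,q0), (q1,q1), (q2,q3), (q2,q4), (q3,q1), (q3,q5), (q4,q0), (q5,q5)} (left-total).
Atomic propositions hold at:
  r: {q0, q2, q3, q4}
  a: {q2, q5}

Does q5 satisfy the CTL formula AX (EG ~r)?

Yes

Sat(~r) = {q1, q5}
EG ~r: greatest fixpoint, start Z0 = {q1, q5}, keep only states in Sat with some successor in Z. Already a fixed point.
Sat(EG ~r) = {q1, q5}
Sat(AX (EG ~r)) = {s : every successor in {q1, q5}} = {q1, q3, q5}
q5 ∈ Sat(AX (EG ~r)) = {q1, q3, q5}, so the formula holds at q5.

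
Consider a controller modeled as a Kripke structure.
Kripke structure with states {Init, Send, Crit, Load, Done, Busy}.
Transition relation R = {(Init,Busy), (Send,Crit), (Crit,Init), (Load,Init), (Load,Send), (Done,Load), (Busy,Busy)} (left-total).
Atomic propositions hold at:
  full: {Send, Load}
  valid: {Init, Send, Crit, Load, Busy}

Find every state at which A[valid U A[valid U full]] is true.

A[valid U full]: least fixpoint, start Z0 = Sat(full) = {Send, Load}, add states in Sat(valid) with every successor in Z. Already a fixed point.
Sat(A[valid U full]) = {Send, Load}
A[valid U A[valid U full]]: least fixpoint, start Z0 = Sat(A[valid U full]) = {Send, Load}, add states in Sat(valid) with every successor in Z. Already a fixed point.
Sat(A[valid U A[valid U full]]) = {Send, Load}

{Send, Load}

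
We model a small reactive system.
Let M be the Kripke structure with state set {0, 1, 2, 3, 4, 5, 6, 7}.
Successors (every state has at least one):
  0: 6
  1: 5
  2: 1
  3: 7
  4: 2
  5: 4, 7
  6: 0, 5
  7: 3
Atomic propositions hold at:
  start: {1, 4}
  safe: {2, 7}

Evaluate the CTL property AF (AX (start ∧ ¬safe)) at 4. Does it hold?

Yes

Sat(¬safe) = {0, 1, 3, 4, 5, 6}
Sat(start ∧ ¬safe) = {1, 4}
Sat(AX (start ∧ ¬safe)) = {s : every successor in {1, 4}} = {2}
AF (AX (start ∧ ¬safe)): least fixpoint, start Z0 = {2}, add states with every successor in Z. Z1 = {2, 4}; fixed.
Sat(AF (AX (start ∧ ¬safe))) = {2, 4}
4 ∈ Sat(AF (AX (start ∧ ¬safe))) = {2, 4}, so the formula holds at 4.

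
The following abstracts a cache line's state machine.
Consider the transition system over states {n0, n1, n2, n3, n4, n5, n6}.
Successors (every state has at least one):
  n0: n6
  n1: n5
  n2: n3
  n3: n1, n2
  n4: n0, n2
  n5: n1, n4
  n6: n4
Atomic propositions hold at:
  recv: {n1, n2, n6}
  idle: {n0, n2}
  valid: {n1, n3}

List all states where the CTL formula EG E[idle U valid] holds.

{n2, n3}

E[idle U valid]: least fixpoint, start Z0 = Sat(valid) = {n1, n3}, add states in Sat(idle) with some successor in Z. Z1 = {n1, n2, n3}; fixed.
Sat(E[idle U valid]) = {n1, n2, n3}
EG E[idle U valid]: greatest fixpoint, start Z0 = {n1, n2, n3}, keep only states in Sat with some successor in Z. Z1 = {n2, n3}; fixed.
Sat(EG E[idle U valid]) = {n2, n3}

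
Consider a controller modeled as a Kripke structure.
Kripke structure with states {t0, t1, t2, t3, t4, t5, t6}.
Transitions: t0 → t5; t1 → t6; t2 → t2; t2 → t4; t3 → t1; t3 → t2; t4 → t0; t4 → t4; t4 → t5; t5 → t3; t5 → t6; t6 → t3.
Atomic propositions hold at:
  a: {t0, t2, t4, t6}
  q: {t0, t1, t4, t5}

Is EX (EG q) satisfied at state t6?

EG q: greatest fixpoint, start Z0 = {t0, t1, t4, t5}, keep only states in Sat with some successor in Z. Z1 = {t0, t4}; Z2 = {t4}; fixed.
Sat(EG q) = {t4}
Sat(EX (EG q)) = {s : some successor in {t4}} = {t2, t4}
t6 ∉ Sat(EX (EG q)) = {t2, t4}, so the formula does not hold at t6.

No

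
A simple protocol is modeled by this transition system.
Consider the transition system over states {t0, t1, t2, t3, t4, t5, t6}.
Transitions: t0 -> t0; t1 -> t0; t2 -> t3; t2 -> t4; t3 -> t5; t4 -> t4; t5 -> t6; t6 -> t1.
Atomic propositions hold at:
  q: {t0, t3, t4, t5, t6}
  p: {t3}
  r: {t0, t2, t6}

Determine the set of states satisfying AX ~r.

Sat(~r) = {t1, t3, t4, t5}
Sat(AX ~r) = {s : every successor in {t1, t3, t4, t5}} = {t2, t3, t4, t6}

{t2, t3, t4, t6}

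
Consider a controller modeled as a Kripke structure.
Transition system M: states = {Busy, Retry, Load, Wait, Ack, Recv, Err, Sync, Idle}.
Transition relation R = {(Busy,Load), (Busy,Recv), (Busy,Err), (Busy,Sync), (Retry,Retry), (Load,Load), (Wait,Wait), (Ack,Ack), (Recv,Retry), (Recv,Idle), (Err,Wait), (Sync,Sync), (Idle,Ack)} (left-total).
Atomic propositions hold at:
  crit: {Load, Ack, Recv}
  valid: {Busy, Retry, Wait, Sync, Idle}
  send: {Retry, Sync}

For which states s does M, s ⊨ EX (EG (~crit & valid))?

Sat(~crit) = {Busy, Retry, Wait, Err, Sync, Idle}
Sat(~crit & valid) = {Busy, Retry, Wait, Sync, Idle}
EG (~crit & valid): greatest fixpoint, start Z0 = {Busy, Retry, Wait, Sync, Idle}, keep only states in Sat with some successor in Z. Z1 = {Busy, Retry, Wait, Sync}; fixed.
Sat(EG (~crit & valid)) = {Busy, Retry, Wait, Sync}
Sat(EX (EG (~crit & valid))) = {s : some successor in {Busy, Retry, Wait, Sync}} = {Busy, Retry, Wait, Recv, Err, Sync}

{Busy, Retry, Wait, Recv, Err, Sync}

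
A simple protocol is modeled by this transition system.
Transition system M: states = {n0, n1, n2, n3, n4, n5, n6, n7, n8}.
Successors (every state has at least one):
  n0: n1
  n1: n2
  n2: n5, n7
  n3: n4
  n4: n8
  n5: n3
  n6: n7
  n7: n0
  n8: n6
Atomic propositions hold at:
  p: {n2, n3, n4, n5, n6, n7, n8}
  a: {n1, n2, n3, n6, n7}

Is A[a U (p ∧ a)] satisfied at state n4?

Sat(p ∧ a) = {n2, n3, n6, n7}
A[a U (p ∧ a)]: least fixpoint, start Z0 = Sat((p ∧ a)) = {n2, n3, n6, n7}, add states in Sat(a) with every successor in Z. Z1 = {n1, n2, n3, n6, n7}; fixed.
Sat(A[a U (p ∧ a)]) = {n1, n2, n3, n6, n7}
n4 ∉ Sat(A[a U (p ∧ a)]) = {n1, n2, n3, n6, n7}, so the formula does not hold at n4.

No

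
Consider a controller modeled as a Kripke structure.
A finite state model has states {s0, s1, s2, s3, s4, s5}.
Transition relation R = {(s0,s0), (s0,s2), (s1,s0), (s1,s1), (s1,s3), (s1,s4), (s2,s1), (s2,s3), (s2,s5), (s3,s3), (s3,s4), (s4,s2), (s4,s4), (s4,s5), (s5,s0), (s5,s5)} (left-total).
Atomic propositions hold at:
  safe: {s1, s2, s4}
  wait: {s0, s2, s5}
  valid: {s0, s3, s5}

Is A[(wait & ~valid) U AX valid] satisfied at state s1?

No

Sat(~valid) = {s1, s2, s4}
Sat(wait & ~valid) = {s2}
Sat(AX valid) = {s : every successor in {s0, s3, s5}} = {s5}
A[(wait & ~valid) U AX valid]: least fixpoint, start Z0 = Sat(AX valid) = {s5}, add states in Sat(wait & ~valid) with every successor in Z. Already a fixed point.
Sat(A[(wait & ~valid) U AX valid]) = {s5}
s1 ∉ Sat(A[(wait & ~valid) U AX valid]) = {s5}, so the formula does not hold at s1.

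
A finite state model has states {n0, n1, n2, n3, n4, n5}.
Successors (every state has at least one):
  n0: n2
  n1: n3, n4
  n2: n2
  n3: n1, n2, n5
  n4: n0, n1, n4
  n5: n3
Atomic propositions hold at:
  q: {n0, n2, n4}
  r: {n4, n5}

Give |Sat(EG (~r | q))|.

Sat(~r) = {n0, n1, n2, n3}
Sat(~r | q) = {n0, n1, n2, n3, n4}
EG (~r | q): greatest fixpoint, start Z0 = {n0, n1, n2, n3, n4}, keep only states in Sat with some successor in Z. Already a fixed point.
Sat(EG (~r | q)) = {n0, n1, n2, n3, n4}
|Sat(EG (~r | q))| = |{n0, n1, n2, n3, n4}| = 5.

5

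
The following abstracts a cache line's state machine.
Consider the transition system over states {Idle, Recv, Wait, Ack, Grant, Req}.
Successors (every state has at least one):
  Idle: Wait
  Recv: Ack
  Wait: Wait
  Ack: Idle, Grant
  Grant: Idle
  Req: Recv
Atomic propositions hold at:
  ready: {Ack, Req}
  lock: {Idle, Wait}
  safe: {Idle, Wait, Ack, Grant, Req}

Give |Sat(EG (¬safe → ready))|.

4

Sat(¬safe) = {Recv}
Sat(¬safe → ready) = {Idle, Wait, Ack, Grant, Req}
EG (¬safe → ready): greatest fixpoint, start Z0 = {Idle, Wait, Ack, Grant, Req}, keep only states in Sat with some successor in Z. Z1 = {Idle, Wait, Ack, Grant}; fixed.
Sat(EG (¬safe → ready)) = {Idle, Wait, Ack, Grant}
|Sat(EG (¬safe → ready))| = |{Idle, Wait, Ack, Grant}| = 4.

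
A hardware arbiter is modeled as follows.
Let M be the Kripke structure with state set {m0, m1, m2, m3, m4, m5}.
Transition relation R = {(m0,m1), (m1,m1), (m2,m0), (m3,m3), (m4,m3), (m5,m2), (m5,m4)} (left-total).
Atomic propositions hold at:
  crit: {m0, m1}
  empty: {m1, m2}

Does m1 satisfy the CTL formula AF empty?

AF empty: least fixpoint, start Z0 = {m1, m2}, add states with every successor in Z. Z1 = {m0, m1, m2}; fixed.
Sat(AF empty) = {m0, m1, m2}
m1 ∈ Sat(AF empty) = {m0, m1, m2}, so the formula holds at m1.

Yes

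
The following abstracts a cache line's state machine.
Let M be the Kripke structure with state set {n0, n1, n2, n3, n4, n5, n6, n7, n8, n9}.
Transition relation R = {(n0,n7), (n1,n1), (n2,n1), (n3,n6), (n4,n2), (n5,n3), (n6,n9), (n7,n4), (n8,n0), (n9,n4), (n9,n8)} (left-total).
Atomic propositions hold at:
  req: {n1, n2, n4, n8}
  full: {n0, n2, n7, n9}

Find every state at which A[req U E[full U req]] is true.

{n0, n1, n2, n4, n7, n8, n9}

E[full U req]: least fixpoint, start Z0 = Sat(req) = {n1, n2, n4, n8}, add states in Sat(full) with some successor in Z. Z1 = {n1, n2, n4, n7, n8, n9}; Z2 = {n0, n1, n2, n4, n7, n8, n9}; fixed.
Sat(E[full U req]) = {n0, n1, n2, n4, n7, n8, n9}
A[req U E[full U req]]: least fixpoint, start Z0 = Sat(E[full U req]) = {n0, n1, n2, n4, n7, n8, n9}, add states in Sat(req) with every successor in Z. Already a fixed point.
Sat(A[req U E[full U req]]) = {n0, n1, n2, n4, n7, n8, n9}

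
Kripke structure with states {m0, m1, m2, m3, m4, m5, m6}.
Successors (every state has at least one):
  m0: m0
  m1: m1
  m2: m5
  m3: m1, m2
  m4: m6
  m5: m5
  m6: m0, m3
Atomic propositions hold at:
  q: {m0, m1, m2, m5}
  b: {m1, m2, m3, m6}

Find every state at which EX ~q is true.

Sat(~q) = {m3, m4, m6}
Sat(EX ~q) = {s : some successor in {m3, m4, m6}} = {m4, m6}

{m4, m6}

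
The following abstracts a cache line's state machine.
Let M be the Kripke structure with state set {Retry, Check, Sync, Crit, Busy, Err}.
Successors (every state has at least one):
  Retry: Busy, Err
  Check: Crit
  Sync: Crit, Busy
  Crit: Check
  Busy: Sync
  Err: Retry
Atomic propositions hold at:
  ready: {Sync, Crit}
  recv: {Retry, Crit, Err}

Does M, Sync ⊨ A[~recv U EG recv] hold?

Sat(~recv) = {Check, Sync, Busy}
EG recv: greatest fixpoint, start Z0 = {Retry, Crit, Err}, keep only states in Sat with some successor in Z. Z1 = {Retry, Err}; fixed.
Sat(EG recv) = {Retry, Err}
A[~recv U EG recv]: least fixpoint, start Z0 = Sat(EG recv) = {Retry, Err}, add states in Sat(~recv) with every successor in Z. Already a fixed point.
Sat(A[~recv U EG recv]) = {Retry, Err}
Sync ∉ Sat(A[~recv U EG recv]) = {Retry, Err}, so the formula does not hold at Sync.

No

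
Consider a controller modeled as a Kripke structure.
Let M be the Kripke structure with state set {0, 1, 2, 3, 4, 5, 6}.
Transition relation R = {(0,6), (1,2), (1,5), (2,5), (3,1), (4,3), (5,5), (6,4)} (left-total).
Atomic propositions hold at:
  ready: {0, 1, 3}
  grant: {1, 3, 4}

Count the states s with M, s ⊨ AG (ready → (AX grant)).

Sat(AX grant) = {s : every successor in {1, 3, 4}} = {3, 4, 6}
Sat(ready → (AX grant)) = {2, 3, 4, 5, 6}
AG (ready → (AX grant)): greatest fixpoint, start Z0 = {2, 3, 4, 5, 6}, keep only states in Sat with every successor in Z. Z1 = {2, 4, 5, 6}; Z2 = {2, 5, 6}; Z3 = {2, 5}; fixed.
Sat(AG (ready → (AX grant))) = {2, 5}
|Sat(AG (ready → (AX grant)))| = |{2, 5}| = 2.

2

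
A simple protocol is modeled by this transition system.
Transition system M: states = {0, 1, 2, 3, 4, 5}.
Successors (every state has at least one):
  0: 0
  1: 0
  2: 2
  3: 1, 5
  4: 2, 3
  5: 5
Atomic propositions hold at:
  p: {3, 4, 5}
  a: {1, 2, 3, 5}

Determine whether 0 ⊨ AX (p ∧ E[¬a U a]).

Sat(¬a) = {0, 4}
E[¬a U a]: least fixpoint, start Z0 = Sat(a) = {1, 2, 3, 5}, add states in Sat(¬a) with some successor in Z. Z1 = {1, 2, 3, 4, 5}; fixed.
Sat(E[¬a U a]) = {1, 2, 3, 4, 5}
Sat(p ∧ E[¬a U a]) = {3, 4, 5}
Sat(AX (p ∧ E[¬a U a])) = {s : every successor in {3, 4, 5}} = {5}
0 ∉ Sat(AX (p ∧ E[¬a U a])) = {5}, so the formula does not hold at 0.

No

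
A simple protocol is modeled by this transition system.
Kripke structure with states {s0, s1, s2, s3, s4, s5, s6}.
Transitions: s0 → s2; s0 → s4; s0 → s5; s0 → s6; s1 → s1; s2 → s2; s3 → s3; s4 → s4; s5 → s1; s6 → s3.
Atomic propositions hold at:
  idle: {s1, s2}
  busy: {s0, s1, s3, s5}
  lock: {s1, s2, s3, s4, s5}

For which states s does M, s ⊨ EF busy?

EF busy: least fixpoint, start Z0 = {s0, s1, s3, s5}, add states with some successor in Z. Z1 = {s0, s1, s3, s5, s6}; fixed.
Sat(EF busy) = {s0, s1, s3, s5, s6}

{s0, s1, s3, s5, s6}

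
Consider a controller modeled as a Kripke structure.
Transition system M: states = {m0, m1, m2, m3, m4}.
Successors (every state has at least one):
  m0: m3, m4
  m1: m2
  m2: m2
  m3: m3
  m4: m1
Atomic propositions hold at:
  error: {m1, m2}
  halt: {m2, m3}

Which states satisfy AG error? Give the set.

AG error: greatest fixpoint, start Z0 = {m1, m2}, keep only states in Sat with every successor in Z. Already a fixed point.
Sat(AG error) = {m1, m2}

{m1, m2}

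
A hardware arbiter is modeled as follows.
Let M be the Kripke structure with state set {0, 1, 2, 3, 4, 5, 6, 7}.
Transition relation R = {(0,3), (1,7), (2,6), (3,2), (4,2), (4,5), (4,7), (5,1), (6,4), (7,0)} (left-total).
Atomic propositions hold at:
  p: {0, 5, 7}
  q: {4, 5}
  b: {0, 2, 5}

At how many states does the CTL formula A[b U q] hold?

A[b U q]: least fixpoint, start Z0 = Sat(q) = {4, 5}, add states in Sat(b) with every successor in Z. Already a fixed point.
Sat(A[b U q]) = {4, 5}
|Sat(A[b U q])| = |{4, 5}| = 2.

2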